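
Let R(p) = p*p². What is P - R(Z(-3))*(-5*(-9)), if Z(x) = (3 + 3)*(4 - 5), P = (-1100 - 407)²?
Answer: 2280769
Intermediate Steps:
P = 2271049 (P = (-1507)² = 2271049)
Z(x) = -6 (Z(x) = 6*(-1) = -6)
R(p) = p³
P - R(Z(-3))*(-5*(-9)) = 2271049 - (-6)³*(-5*(-9)) = 2271049 - (-216)*45 = 2271049 - 1*(-9720) = 2271049 + 9720 = 2280769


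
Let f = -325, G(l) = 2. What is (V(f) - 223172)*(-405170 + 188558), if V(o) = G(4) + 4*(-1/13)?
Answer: 628437766968/13 ≈ 4.8341e+10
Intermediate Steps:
V(o) = 22/13 (V(o) = 2 + 4*(-1/13) = 2 - 4/13 = 22/13)
(V(f) - 223172)*(-405170 + 188558) = (22/13 - 223172)*(-405170 + 188558) = -2901214/13*(-216612) = 628437766968/13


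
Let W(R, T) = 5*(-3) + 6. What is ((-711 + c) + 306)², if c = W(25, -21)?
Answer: 171396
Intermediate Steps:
W(R, T) = -9 (W(R, T) = -15 + 6 = -9)
c = -9
((-711 + c) + 306)² = ((-711 - 9) + 306)² = (-720 + 306)² = (-414)² = 171396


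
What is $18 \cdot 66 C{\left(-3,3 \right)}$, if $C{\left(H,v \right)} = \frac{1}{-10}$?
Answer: $- \frac{594}{5} \approx -118.8$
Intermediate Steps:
$C{\left(H,v \right)} = - \frac{1}{10}$
$18 \cdot 66 C{\left(-3,3 \right)} = 18 \cdot 66 \left(- \frac{1}{10}\right) = 1188 \left(- \frac{1}{10}\right) = - \frac{594}{5}$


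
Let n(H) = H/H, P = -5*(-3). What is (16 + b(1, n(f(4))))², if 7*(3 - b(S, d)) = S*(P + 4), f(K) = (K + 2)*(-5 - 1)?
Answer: 12996/49 ≈ 265.22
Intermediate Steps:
P = 15
f(K) = -12 - 6*K (f(K) = (2 + K)*(-6) = -12 - 6*K)
n(H) = 1
b(S, d) = 3 - 19*S/7 (b(S, d) = 3 - S*(15 + 4)/7 = 3 - S*19/7 = 3 - 19*S/7)
(16 + b(1, n(f(4))))² = (16 + (3 - 19/7*1))² = (16 + (3 - 19/7))² = (16 + 2/7)² = (114/7)² = 12996/49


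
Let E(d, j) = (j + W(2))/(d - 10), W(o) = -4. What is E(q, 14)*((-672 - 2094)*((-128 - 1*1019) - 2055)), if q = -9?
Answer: -88567320/19 ≈ -4.6614e+6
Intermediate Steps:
E(d, j) = (-4 + j)/(-10 + d) (E(d, j) = (j - 4)/(d - 10) = (-4 + j)/(-10 + d))
E(q, 14)*((-672 - 2094)*((-128 - 1*1019) - 2055)) = ((-4 + 14)/(-10 - 9))*((-672 - 2094)*((-128 - 1*1019) - 2055)) = (10/(-19))*(-2766*((-128 - 1019) - 2055)) = (-1/19*10)*(-2766*(-1147 - 2055)) = -(-27660)*(-3202)/19 = -10/19*8856732 = -88567320/19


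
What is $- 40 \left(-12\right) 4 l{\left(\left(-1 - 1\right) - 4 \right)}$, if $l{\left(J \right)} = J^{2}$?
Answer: $69120$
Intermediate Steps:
$- 40 \left(-12\right) 4 l{\left(\left(-1 - 1\right) - 4 \right)} = - 40 \left(-12\right) 4 \left(\left(-1 - 1\right) - 4\right)^{2} = - 40 \left(- 48 \left(-2 - 4\right)^{2}\right) = - 40 \left(- 48 \left(-6\right)^{2}\right) = - 40 \left(\left(-48\right) 36\right) = \left(-40\right) \left(-1728\right) = 69120$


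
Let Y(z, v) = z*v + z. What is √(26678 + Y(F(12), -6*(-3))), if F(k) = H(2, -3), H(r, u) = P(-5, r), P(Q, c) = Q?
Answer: √26583 ≈ 163.04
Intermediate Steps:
H(r, u) = -5
F(k) = -5
Y(z, v) = z + v*z (Y(z, v) = v*z + z = z + v*z)
√(26678 + Y(F(12), -6*(-3))) = √(26678 - 5*(1 - 6*(-3))) = √(26678 - 5*(1 + 18)) = √(26678 - 5*19) = √(26678 - 95) = √26583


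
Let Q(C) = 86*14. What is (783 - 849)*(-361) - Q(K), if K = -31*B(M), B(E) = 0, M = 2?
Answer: 22622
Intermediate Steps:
K = 0 (K = -31*0 = 0)
Q(C) = 1204
(783 - 849)*(-361) - Q(K) = (783 - 849)*(-361) - 1*1204 = -66*(-361) - 1204 = 23826 - 1204 = 22622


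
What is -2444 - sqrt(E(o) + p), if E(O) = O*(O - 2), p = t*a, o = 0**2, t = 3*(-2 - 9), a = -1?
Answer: -2444 - sqrt(33) ≈ -2449.7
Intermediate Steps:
t = -33 (t = 3*(-11) = -33)
o = 0
p = 33 (p = -33*(-1) = 33)
E(O) = O*(-2 + O)
-2444 - sqrt(E(o) + p) = -2444 - sqrt(0*(-2 + 0) + 33) = -2444 - sqrt(0*(-2) + 33) = -2444 - sqrt(0 + 33) = -2444 - sqrt(33)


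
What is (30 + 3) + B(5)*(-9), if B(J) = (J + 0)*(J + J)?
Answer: -417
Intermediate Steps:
B(J) = 2*J**2 (B(J) = J*(2*J) = 2*J**2)
(30 + 3) + B(5)*(-9) = (30 + 3) + (2*5**2)*(-9) = 33 + (2*25)*(-9) = 33 + 50*(-9) = 33 - 450 = -417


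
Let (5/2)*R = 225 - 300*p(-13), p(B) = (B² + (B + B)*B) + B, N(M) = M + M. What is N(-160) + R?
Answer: -59510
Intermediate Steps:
N(M) = 2*M
p(B) = B + 3*B² (p(B) = (B² + (2*B)*B) + B = (B² + 2*B²) + B = 3*B² + B = B + 3*B²)
R = -59190 (R = 2*(225 - (-3900)*(1 + 3*(-13)))/5 = 2*(225 - (-3900)*(1 - 39))/5 = 2*(225 - (-3900)*(-38))/5 = 2*(225 - 300*494)/5 = 2*(225 - 148200)/5 = (⅖)*(-147975) = -59190)
N(-160) + R = 2*(-160) - 59190 = -320 - 59190 = -59510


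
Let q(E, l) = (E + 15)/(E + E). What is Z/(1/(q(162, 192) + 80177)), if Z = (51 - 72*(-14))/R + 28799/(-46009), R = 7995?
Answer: -17465024301655/441410346 ≈ -39566.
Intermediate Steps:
q(E, l) = (15 + E)/(2*E) (q(E, l) = (15 + E)/((2*E)) = (15 + E)*(1/(2*E)) = (15 + E)/(2*E))
Z = -60508158/122613985 (Z = (51 - 72*(-14))/7995 + 28799/(-46009) = (51 + 1008)*(1/7995) + 28799*(-1/46009) = 1059*(1/7995) - 28799/46009 = 353/2665 - 28799/46009 = -60508158/122613985 ≈ -0.49348)
Z/(1/(q(162, 192) + 80177)) = -60508158/(122613985*(1/((½)*(15 + 162)/162 + 80177))) = -60508158/(122613985*(1/((½)*(1/162)*177 + 80177))) = -60508158/(122613985*(1/(59/108 + 80177))) = -60508158/(122613985*(1/(8659175/108))) = -60508158/(122613985*108/8659175) = -60508158/122613985*8659175/108 = -17465024301655/441410346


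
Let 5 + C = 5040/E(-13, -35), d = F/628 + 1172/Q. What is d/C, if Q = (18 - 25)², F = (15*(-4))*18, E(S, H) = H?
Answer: -170774/1146257 ≈ -0.14898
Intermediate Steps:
F = -1080 (F = -60*18 = -1080)
Q = 49 (Q = (-7)² = 49)
d = 170774/7693 (d = -1080/628 + 1172/49 = -1080*1/628 + 1172*(1/49) = -270/157 + 1172/49 = 170774/7693 ≈ 22.199)
C = -149 (C = -5 + 5040/(-35) = -5 + 5040*(-1/35) = -5 - 144 = -149)
d/C = (170774/7693)/(-149) = (170774/7693)*(-1/149) = -170774/1146257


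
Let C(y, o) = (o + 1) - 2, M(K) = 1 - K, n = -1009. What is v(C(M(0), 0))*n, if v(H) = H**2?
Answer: -1009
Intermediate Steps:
C(y, o) = -1 + o (C(y, o) = (1 + o) - 2 = -1 + o)
v(C(M(0), 0))*n = (-1 + 0)**2*(-1009) = (-1)**2*(-1009) = 1*(-1009) = -1009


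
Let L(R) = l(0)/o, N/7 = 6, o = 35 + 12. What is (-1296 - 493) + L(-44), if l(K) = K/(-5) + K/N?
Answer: -1789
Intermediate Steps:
o = 47
N = 42 (N = 7*6 = 42)
l(K) = -37*K/210 (l(K) = K/(-5) + K/42 = K*(-⅕) + K*(1/42) = -K/5 + K/42 = -37*K/210)
L(R) = 0 (L(R) = -37/210*0/47 = 0*(1/47) = 0)
(-1296 - 493) + L(-44) = (-1296 - 493) + 0 = -1789 + 0 = -1789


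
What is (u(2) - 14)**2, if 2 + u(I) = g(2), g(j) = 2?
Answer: 196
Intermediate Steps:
u(I) = 0 (u(I) = -2 + 2 = 0)
(u(2) - 14)**2 = (0 - 14)**2 = (-14)**2 = 196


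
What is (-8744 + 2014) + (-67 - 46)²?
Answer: 6039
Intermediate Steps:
(-8744 + 2014) + (-67 - 46)² = -6730 + (-113)² = -6730 + 12769 = 6039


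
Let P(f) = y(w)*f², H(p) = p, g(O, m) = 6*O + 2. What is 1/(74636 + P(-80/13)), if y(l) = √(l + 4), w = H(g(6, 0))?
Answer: 532919699/39774564574564 - 67600*√42/9943641143641 ≈ 1.3354e-5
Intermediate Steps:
g(O, m) = 2 + 6*O
w = 38 (w = 2 + 6*6 = 2 + 36 = 38)
y(l) = √(4 + l)
P(f) = √42*f² (P(f) = √(4 + 38)*f² = √42*f²)
1/(74636 + P(-80/13)) = 1/(74636 + √42*(-80/13)²) = 1/(74636 + √42*(6400/169)) = 1/(74636 + 6400*√42/169)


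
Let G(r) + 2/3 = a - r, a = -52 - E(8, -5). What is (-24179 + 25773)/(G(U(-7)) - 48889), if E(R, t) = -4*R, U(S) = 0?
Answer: -4782/146729 ≈ -0.032591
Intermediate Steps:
a = -20 (a = -52 - (-4)*8 = -52 - 1*(-32) = -52 + 32 = -20)
G(r) = -62/3 - r (G(r) = -⅔ + (-20 - r) = -62/3 - r)
(-24179 + 25773)/(G(U(-7)) - 48889) = (-24179 + 25773)/((-62/3 - 1*0) - 48889) = 1594/((-62/3 + 0) - 48889) = 1594/(-62/3 - 48889) = 1594/(-146729/3) = 1594*(-3/146729) = -4782/146729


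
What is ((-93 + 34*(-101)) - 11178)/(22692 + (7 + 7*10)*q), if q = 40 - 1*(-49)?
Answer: -2941/5909 ≈ -0.49772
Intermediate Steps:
q = 89 (q = 40 + 49 = 89)
((-93 + 34*(-101)) - 11178)/(22692 + (7 + 7*10)*q) = ((-93 + 34*(-101)) - 11178)/(22692 + (7 + 7*10)*89) = ((-93 - 3434) - 11178)/(22692 + (7 + 70)*89) = (-3527 - 11178)/(22692 + 77*89) = -14705/(22692 + 6853) = -14705/29545 = -14705*1/29545 = -2941/5909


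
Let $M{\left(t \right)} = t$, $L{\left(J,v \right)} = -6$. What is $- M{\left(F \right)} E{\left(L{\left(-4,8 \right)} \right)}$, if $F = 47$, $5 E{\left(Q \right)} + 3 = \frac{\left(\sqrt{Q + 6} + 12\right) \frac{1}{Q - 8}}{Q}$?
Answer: $\frac{188}{7} \approx 26.857$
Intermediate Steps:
$E{\left(Q \right)} = - \frac{3}{5} + \frac{12 + \sqrt{6 + Q}}{5 Q \left(-8 + Q\right)}$ ($E{\left(Q \right)} = - \frac{3}{5} + \frac{\frac{\sqrt{Q + 6} + 12}{Q - 8} \frac{1}{Q}}{5} = - \frac{3}{5} + \frac{\frac{\sqrt{6 + Q} + 12}{-8 + Q} \frac{1}{Q}}{5} = - \frac{3}{5} + \frac{\frac{12 + \sqrt{6 + Q}}{-8 + Q} \frac{1}{Q}}{5} = - \frac{3}{5} + \frac{\frac{1}{Q} \frac{1}{-8 + Q} \left(12 + \sqrt{6 + Q}\right)}{5} = - \frac{3}{5} + \frac{12 + \sqrt{6 + Q}}{5 Q \left(-8 + Q\right)}$)
$- M{\left(F \right)} E{\left(L{\left(-4,8 \right)} \right)} = \left(-1\right) 47 \frac{12 + \sqrt{6 - 6} - 3 \left(-6\right)^{2} + 24 \left(-6\right)}{5 \left(-6\right) \left(-8 - 6\right)} = - 47 \cdot \frac{1}{5} \left(- \frac{1}{6}\right) \frac{1}{-14} \left(12 + \sqrt{0} - 108 - 144\right) = - 47 \cdot \frac{1}{5} \left(- \frac{1}{6}\right) \left(- \frac{1}{14}\right) \left(12 + 0 - 108 - 144\right) = - 47 \cdot \frac{1}{5} \left(- \frac{1}{6}\right) \left(- \frac{1}{14}\right) \left(-240\right) = \left(-47\right) \left(- \frac{4}{7}\right) = \frac{188}{7}$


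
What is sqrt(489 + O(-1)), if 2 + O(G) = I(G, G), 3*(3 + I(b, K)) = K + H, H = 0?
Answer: sqrt(4353)/3 ≈ 21.992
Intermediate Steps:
I(b, K) = -3 + K/3 (I(b, K) = -3 + (K + 0)/3 = -3 + K/3)
O(G) = -5 + G/3 (O(G) = -2 + (-3 + G/3) = -5 + G/3)
sqrt(489 + O(-1)) = sqrt(489 + (-5 + (1/3)*(-1))) = sqrt(489 + (-5 - 1/3)) = sqrt(489 - 16/3) = sqrt(1451/3) = sqrt(4353)/3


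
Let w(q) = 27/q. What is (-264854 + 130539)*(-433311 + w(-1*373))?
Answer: 21708665904450/373 ≈ 5.8200e+10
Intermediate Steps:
(-264854 + 130539)*(-433311 + w(-1*373)) = (-264854 + 130539)*(-433311 + 27/((-1*373))) = -134315*(-433311 + 27/(-373)) = -134315*(-433311 + 27*(-1/373)) = -134315*(-433311 - 27/373) = -134315*(-161625030/373) = 21708665904450/373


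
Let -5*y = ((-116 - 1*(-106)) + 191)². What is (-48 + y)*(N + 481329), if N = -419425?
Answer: -2042893904/5 ≈ -4.0858e+8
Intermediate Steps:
y = -32761/5 (y = -((-116 - 1*(-106)) + 191)²/5 = -((-116 + 106) + 191)²/5 = -(-10 + 191)²/5 = -⅕*181² = -⅕*32761 = -32761/5 ≈ -6552.2)
(-48 + y)*(N + 481329) = (-48 - 32761/5)*(-419425 + 481329) = -33001/5*61904 = -2042893904/5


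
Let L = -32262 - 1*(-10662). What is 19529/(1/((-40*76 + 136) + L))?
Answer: -478538616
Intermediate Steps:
L = -21600 (L = -32262 + 10662 = -21600)
19529/(1/((-40*76 + 136) + L)) = 19529/(1/((-40*76 + 136) - 21600)) = 19529/(1/((-3040 + 136) - 21600)) = 19529/(1/(-2904 - 21600)) = 19529/(1/(-24504)) = 19529/(-1/24504) = 19529*(-24504) = -478538616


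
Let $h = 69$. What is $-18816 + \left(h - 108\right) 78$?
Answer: $-21858$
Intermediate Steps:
$-18816 + \left(h - 108\right) 78 = -18816 + \left(69 - 108\right) 78 = -18816 - 3042 = -21858$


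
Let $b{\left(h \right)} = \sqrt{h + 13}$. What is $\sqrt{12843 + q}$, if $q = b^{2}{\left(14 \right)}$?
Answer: $3 \sqrt{1430} \approx 113.45$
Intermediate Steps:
$b{\left(h \right)} = \sqrt{13 + h}$
$q = 27$ ($q = \left(\sqrt{13 + 14}\right)^{2} = \left(\sqrt{27}\right)^{2} = \left(3 \sqrt{3}\right)^{2} = 27$)
$\sqrt{12843 + q} = \sqrt{12843 + 27} = \sqrt{12870} = 3 \sqrt{1430}$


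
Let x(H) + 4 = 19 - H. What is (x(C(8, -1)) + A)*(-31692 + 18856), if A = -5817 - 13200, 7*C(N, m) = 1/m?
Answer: 1707354868/7 ≈ 2.4391e+8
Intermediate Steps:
C(N, m) = 1/(7*m)
x(H) = 15 - H (x(H) = -4 + (19 - H) = 15 - H)
A = -19017
(x(C(8, -1)) + A)*(-31692 + 18856) = ((15 - 1/(7*(-1))) - 19017)*(-31692 + 18856) = ((15 - (-1)/7) - 19017)*(-12836) = ((15 - 1*(-⅐)) - 19017)*(-12836) = ((15 + ⅐) - 19017)*(-12836) = (106/7 - 19017)*(-12836) = -133013/7*(-12836) = 1707354868/7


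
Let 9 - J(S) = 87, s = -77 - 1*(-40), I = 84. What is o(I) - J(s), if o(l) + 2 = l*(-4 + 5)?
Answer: 160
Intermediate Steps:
s = -37 (s = -77 + 40 = -37)
o(l) = -2 + l (o(l) = -2 + l*(-4 + 5) = -2 + l*1 = -2 + l)
J(S) = -78 (J(S) = 9 - 1*87 = 9 - 87 = -78)
o(I) - J(s) = (-2 + 84) - 1*(-78) = 82 + 78 = 160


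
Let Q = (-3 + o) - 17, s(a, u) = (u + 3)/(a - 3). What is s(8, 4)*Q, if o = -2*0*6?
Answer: -28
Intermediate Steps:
o = 0 (o = 0*6 = 0)
s(a, u) = (3 + u)/(-3 + a)
Q = -20 (Q = (-3 + 0) - 17 = -3 - 17 = -20)
s(8, 4)*Q = ((3 + 4)/(-3 + 8))*(-20) = (7/5)*(-20) = -28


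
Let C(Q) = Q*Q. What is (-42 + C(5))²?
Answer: 289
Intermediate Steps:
C(Q) = Q²
(-42 + C(5))² = (-42 + 5²)² = (-42 + 25)² = (-17)² = 289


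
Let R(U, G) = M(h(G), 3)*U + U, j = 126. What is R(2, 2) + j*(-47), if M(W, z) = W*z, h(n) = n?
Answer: -5908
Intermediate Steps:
R(U, G) = U + 3*G*U (R(U, G) = (G*3)*U + U = (3*G)*U + U = 3*G*U + U = U + 3*G*U)
R(2, 2) + j*(-47) = 2*(1 + 3*2) + 126*(-47) = 2*(1 + 6) - 5922 = 2*7 - 5922 = 14 - 5922 = -5908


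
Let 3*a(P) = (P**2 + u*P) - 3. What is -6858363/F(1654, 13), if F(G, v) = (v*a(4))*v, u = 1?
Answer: -20575089/2873 ≈ -7161.5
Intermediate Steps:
a(P) = -1 + P/3 + P**2/3 (a(P) = ((P**2 + 1*P) - 3)/3 = ((P**2 + P) - 3)/3 = ((P + P**2) - 3)/3 = (-3 + P + P**2)/3 = -1 + P/3 + P**2/3)
F(G, v) = 17*v**2/3 (F(G, v) = (v*(-1 + (1/3)*4 + (1/3)*4**2))*v = (v*(-1 + 4/3 + (1/3)*16))*v = (v*(-1 + 4/3 + 16/3))*v = (v*(17/3))*v = (17*v/3)*v = 17*v**2/3)
-6858363/F(1654, 13) = -6858363/((17/3)*13**2) = -6858363/((17/3)*169) = -6858363/2873/3 = -6858363*3/2873 = -20575089/2873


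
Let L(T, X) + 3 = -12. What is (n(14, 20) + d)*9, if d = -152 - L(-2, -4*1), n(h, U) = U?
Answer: -1053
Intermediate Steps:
L(T, X) = -15 (L(T, X) = -3 - 12 = -15)
d = -137 (d = -152 - 1*(-15) = -152 + 15 = -137)
(n(14, 20) + d)*9 = (20 - 137)*9 = -117*9 = -1053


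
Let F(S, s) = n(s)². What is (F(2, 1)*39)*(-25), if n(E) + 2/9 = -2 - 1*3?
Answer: -717925/27 ≈ -26590.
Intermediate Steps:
n(E) = -47/9 (n(E) = -2/9 + (-2 - 1*3) = -2/9 + (-2 - 3) = -2/9 - 5 = -47/9)
F(S, s) = 2209/81 (F(S, s) = (-47/9)² = 2209/81)
(F(2, 1)*39)*(-25) = ((2209/81)*39)*(-25) = (28717/27)*(-25) = -717925/27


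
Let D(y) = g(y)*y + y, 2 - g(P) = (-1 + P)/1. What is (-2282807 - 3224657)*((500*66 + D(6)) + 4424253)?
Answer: -24548094346824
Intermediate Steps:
g(P) = 3 - P (g(P) = 2 - (-1 + P)/1 = 2 - (-1 + P) = 2 + (1 - P) = 3 - P)
D(y) = y + y*(3 - y) (D(y) = (3 - y)*y + y = y*(3 - y) + y = y + y*(3 - y))
(-2282807 - 3224657)*((500*66 + D(6)) + 4424253) = (-2282807 - 3224657)*((500*66 + 6*(4 - 1*6)) + 4424253) = -5507464*((33000 + 6*(4 - 6)) + 4424253) = -5507464*((33000 + 6*(-2)) + 4424253) = -5507464*((33000 - 12) + 4424253) = -5507464*(32988 + 4424253) = -5507464*4457241 = -24548094346824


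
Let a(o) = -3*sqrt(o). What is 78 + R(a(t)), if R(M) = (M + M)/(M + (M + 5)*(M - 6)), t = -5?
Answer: 78 + 2*I*sqrt(5)/25 ≈ 78.0 + 0.17889*I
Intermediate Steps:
R(M) = 2*M/(M + (-6 + M)*(5 + M)) (R(M) = (2*M)/(M + (5 + M)*(-6 + M)) = (2*M)/(M + (-6 + M)*(5 + M)) = 2*M/(M + (-6 + M)*(5 + M)))
78 + R(a(t)) = 78 + 2*(-3*I*sqrt(5))/(-30 + (-3*I*sqrt(5))**2) = 78 + 2*(-3*I*sqrt(5))/(-30 - 45) = 78 + 2*(-3*I*sqrt(5))/(-75) = 78 + 2*(-3*I*sqrt(5))*(-1/75) = 78 + 2*I*sqrt(5)/25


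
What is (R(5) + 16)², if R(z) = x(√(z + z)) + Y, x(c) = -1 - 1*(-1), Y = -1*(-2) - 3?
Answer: 225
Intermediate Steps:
Y = -1 (Y = 2 - 3 = -1)
x(c) = 0 (x(c) = -1 + 1 = 0)
R(z) = -1 (R(z) = 0 - 1 = -1)
(R(5) + 16)² = (-1 + 16)² = 15² = 225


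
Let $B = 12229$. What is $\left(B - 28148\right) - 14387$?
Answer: $-30306$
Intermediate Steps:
$\left(B - 28148\right) - 14387 = \left(12229 - 28148\right) - 14387 = -15919 - 14387 = -30306$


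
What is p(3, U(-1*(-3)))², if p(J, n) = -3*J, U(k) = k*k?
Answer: 81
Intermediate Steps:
U(k) = k²
p(3, U(-1*(-3)))² = (-3*3)² = (-9)² = 81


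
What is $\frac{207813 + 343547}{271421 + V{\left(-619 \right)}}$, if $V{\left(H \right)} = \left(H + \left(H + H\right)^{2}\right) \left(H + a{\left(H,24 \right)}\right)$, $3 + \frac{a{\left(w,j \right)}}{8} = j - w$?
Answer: $\frac{275680}{3447957973} \approx 7.9955 \cdot 10^{-5}$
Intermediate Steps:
$a{\left(w,j \right)} = -24 - 8 w + 8 j$ ($a{\left(w,j \right)} = -24 + 8 \left(j - w\right) = -24 + \left(- 8 w + 8 j\right) = -24 - 8 w + 8 j$)
$V{\left(H \right)} = \left(168 - 7 H\right) \left(H + 4 H^{2}\right)$ ($V{\left(H \right)} = \left(H + \left(H + H\right)^{2}\right) \left(H - \left(-168 + 8 H\right)\right) = \left(H + \left(2 H\right)^{2}\right) \left(H - \left(-168 + 8 H\right)\right) = \left(H + 4 H^{2}\right) \left(H - \left(-168 + 8 H\right)\right) = \left(H + 4 H^{2}\right) \left(168 - 7 H\right) = \left(168 - 7 H\right) \left(H + 4 H^{2}\right)$)
$\frac{207813 + 343547}{271421 + V{\left(-619 \right)}} = \frac{207813 + 343547}{271421 + 7 \left(-619\right) \left(24 - 4 \left(-619\right)^{2} + 95 \left(-619\right)\right)} = \frac{551360}{271421 + 7 \left(-619\right) \left(24 - 1532644 - 58805\right)} = \frac{551360}{271421 + 7 \left(-619\right) \left(-1591425\right)} = \frac{551360}{271421 + 6895644525} = \frac{551360}{6895915946} = 551360 \cdot \frac{1}{6895915946} = \frac{275680}{3447957973}$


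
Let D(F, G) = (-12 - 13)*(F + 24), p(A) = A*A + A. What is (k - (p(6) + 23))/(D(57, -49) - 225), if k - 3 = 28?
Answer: 17/1125 ≈ 0.015111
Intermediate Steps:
k = 31 (k = 3 + 28 = 31)
p(A) = A + A² (p(A) = A² + A = A + A²)
D(F, G) = -600 - 25*F (D(F, G) = -25*(24 + F) = -600 - 25*F)
(k - (p(6) + 23))/(D(57, -49) - 225) = (31 - (6*(1 + 6) + 23))/((-600 - 25*57) - 225) = (31 - (6*7 + 23))/((-600 - 1425) - 225) = (31 - (42 + 23))/(-2025 - 225) = (31 - 1*65)/(-2250) = (31 - 65)*(-1/2250) = -34*(-1/2250) = 17/1125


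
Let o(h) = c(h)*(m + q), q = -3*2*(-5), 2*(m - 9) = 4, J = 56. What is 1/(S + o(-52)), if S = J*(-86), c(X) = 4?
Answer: -1/4652 ≈ -0.00021496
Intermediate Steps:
m = 11 (m = 9 + (½)*4 = 9 + 2 = 11)
q = 30 (q = -6*(-5) = 30)
o(h) = 164 (o(h) = 4*(11 + 30) = 4*41 = 164)
S = -4816 (S = 56*(-86) = -4816)
1/(S + o(-52)) = 1/(-4816 + 164) = 1/(-4652) = -1/4652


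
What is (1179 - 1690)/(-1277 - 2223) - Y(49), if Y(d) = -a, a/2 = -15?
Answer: -14927/500 ≈ -29.854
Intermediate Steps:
a = -30 (a = 2*(-15) = -30)
Y(d) = 30 (Y(d) = -1*(-30) = 30)
(1179 - 1690)/(-1277 - 2223) - Y(49) = (1179 - 1690)/(-1277 - 2223) - 1*30 = -511/(-3500) - 30 = -511*(-1/3500) - 30 = 73/500 - 30 = -14927/500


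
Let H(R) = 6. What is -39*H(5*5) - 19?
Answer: -253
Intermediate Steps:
-39*H(5*5) - 19 = -39*6 - 19 = -234 - 19 = -253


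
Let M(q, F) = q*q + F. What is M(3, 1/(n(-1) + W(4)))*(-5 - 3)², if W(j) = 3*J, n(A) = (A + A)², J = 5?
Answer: 11008/19 ≈ 579.37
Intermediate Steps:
n(A) = 4*A² (n(A) = (2*A)² = 4*A²)
W(j) = 15 (W(j) = 3*5 = 15)
M(q, F) = F + q² (M(q, F) = q² + F = F + q²)
M(3, 1/(n(-1) + W(4)))*(-5 - 3)² = (1/(4*(-1)² + 15) + 3²)*(-5 - 3)² = (1/(4*1 + 15) + 9)*(-8)² = (1/(4 + 15) + 9)*64 = (1/19 + 9)*64 = (172/19)*64 = 11008/19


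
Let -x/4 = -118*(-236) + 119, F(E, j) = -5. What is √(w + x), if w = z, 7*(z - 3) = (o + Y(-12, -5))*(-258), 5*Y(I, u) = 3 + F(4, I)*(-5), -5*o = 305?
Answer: I*√134533315/35 ≈ 331.4*I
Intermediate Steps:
o = -61 (o = -⅕*305 = -61)
Y(I, u) = 28/5 (Y(I, u) = (3 - 5*(-5))/5 = (3 + 25)/5 = (⅕)*28 = 28/5)
x = -111868 (x = -4*(-118*(-236) + 119) = -4*(27848 + 119) = -4*27967 = -111868)
z = 71571/35 (z = 3 + ((-61 + 28/5)*(-258))/7 = 3 + (-277/5*(-258))/7 = 3 + (⅐)*(71466/5) = 3 + 71466/35 = 71571/35 ≈ 2044.9)
w = 71571/35 ≈ 2044.9
√(w + x) = √(71571/35 - 111868) = √(-3843809/35) = I*√134533315/35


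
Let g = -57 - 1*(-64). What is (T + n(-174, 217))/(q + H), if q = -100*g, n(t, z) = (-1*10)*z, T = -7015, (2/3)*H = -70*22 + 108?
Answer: 9185/2848 ≈ 3.2251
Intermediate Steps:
H = -2148 (H = 3*(-70*22 + 108)/2 = 3*(-1540 + 108)/2 = (3/2)*(-1432) = -2148)
g = 7 (g = -57 + 64 = 7)
n(t, z) = -10*z
q = -700 (q = -100*7 = -700)
(T + n(-174, 217))/(q + H) = (-7015 - 10*217)/(-700 - 2148) = (-7015 - 2170)/(-2848) = -9185*(-1/2848) = 9185/2848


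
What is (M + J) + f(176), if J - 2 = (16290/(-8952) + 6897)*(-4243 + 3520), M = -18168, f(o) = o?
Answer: -7464782387/1492 ≈ -5.0032e+6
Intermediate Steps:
J = -7437938323/1492 (J = 2 + (16290/(-8952) + 6897)*(-4243 + 3520) = 2 + (16290*(-1/8952) + 6897)*(-723) = 2 + (-2715/1492 + 6897)*(-723) = 2 + (10287609/1492)*(-723) = 2 - 7437941307/1492 = -7437938323/1492 ≈ -4.9852e+6)
(M + J) + f(176) = (-18168 - 7437938323/1492) + 176 = -7465044979/1492 + 176 = -7464782387/1492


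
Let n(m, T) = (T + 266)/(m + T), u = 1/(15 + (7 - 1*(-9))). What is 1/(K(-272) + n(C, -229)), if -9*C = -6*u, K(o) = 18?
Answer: 21295/379869 ≈ 0.056059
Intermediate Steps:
u = 1/31 (u = 1/(15 + (7 + 9)) = 1/(15 + 16) = 1/31 ≈ 0.032258)
C = 2/93 (C = -(-2)/(3*31) = -1/9*(-6/31) = 2/93 ≈ 0.021505)
n(m, T) = (266 + T)/(T + m)
1/(K(-272) + n(C, -229)) = 1/(18 + (266 - 229)/(-229 + 2/93)) = 1/(18 + 37/(-21295/93)) = 1/(18 - 93/21295*37) = 1/(18 - 3441/21295) = 1/(379869/21295) = 21295/379869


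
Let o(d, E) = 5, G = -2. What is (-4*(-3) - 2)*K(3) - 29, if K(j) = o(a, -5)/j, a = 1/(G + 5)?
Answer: -37/3 ≈ -12.333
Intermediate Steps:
a = ⅓ (a = 1/(-2 + 5) = 1/3 = ⅓ ≈ 0.33333)
K(j) = 5/j
(-4*(-3) - 2)*K(3) - 29 = (-4*(-3) - 2)*(5/3) - 29 = (12 - 2)*(5*(⅓)) - 29 = 10*(5/3) - 29 = 50/3 - 29 = -37/3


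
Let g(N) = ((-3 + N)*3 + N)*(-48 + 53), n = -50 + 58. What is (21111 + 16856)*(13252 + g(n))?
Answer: 507504889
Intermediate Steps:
n = 8
g(N) = -45 + 20*N (g(N) = ((-9 + 3*N) + N)*5 = (-9 + 4*N)*5 = -45 + 20*N)
(21111 + 16856)*(13252 + g(n)) = (21111 + 16856)*(13252 + (-45 + 20*8)) = 37967*(13252 + (-45 + 160)) = 37967*(13252 + 115) = 37967*13367 = 507504889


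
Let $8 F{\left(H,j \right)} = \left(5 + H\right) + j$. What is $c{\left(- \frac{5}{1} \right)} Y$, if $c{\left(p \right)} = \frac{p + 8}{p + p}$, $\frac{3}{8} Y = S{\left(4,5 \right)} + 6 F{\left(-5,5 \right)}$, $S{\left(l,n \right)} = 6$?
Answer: $- \frac{39}{5} \approx -7.8$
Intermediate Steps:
$F{\left(H,j \right)} = \frac{5}{8} + \frac{H}{8} + \frac{j}{8}$ ($F{\left(H,j \right)} = \frac{\left(5 + H\right) + j}{8} = \frac{5 + H + j}{8} = \frac{5}{8} + \frac{H}{8} + \frac{j}{8}$)
$Y = 26$ ($Y = \frac{8 \left(6 + 6 \left(\frac{5}{8} + \frac{1}{8} \left(-5\right) + \frac{1}{8} \cdot 5\right)\right)}{3} = \frac{8 \left(6 + 6 \left(\frac{5}{8} - \frac{5}{8} + \frac{5}{8}\right)\right)}{3} = \frac{8 \left(6 + 6 \cdot \frac{5}{8}\right)}{3} = \frac{8 \left(6 + \frac{15}{4}\right)}{3} = \frac{8}{3} \cdot \frac{39}{4} = 26$)
$c{\left(p \right)} = \frac{8 + p}{2 p}$
$c{\left(- \frac{5}{1} \right)} Y = \frac{8 - \frac{5}{1}}{2 \left(- \frac{5}{1}\right)} 26 = \frac{8 - 5}{2 \left(\left(-5\right) 1\right)} 26 = \frac{8 - 5}{2 \left(-5\right)} 26 = \frac{1}{2} \left(- \frac{1}{5}\right) 3 \cdot 26 = \left(- \frac{3}{10}\right) 26 = - \frac{39}{5}$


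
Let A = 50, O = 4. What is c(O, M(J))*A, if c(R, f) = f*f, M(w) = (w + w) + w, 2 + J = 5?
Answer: 4050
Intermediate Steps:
J = 3 (J = -2 + 5 = 3)
M(w) = 3*w (M(w) = 2*w + w = 3*w)
c(R, f) = f**2
c(O, M(J))*A = (3*3)**2*50 = 9**2*50 = 81*50 = 4050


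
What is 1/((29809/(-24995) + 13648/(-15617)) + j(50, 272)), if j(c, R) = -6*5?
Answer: -390346915/12517066363 ≈ -0.031185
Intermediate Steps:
j(c, R) = -30
1/((29809/(-24995) + 13648/(-15617)) + j(50, 272)) = 1/((29809/(-24995) + 13648/(-15617)) - 30) = 1/((29809*(-1/24995) + 13648*(-1/15617)) - 30) = 1/((-29809/24995 - 13648/15617) - 30) = 1/(-806658913/390346915 - 30) = 1/(-12517066363/390346915) = -390346915/12517066363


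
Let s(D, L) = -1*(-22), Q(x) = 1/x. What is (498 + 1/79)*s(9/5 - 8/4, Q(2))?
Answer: 865546/79 ≈ 10956.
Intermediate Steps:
s(D, L) = 22
(498 + 1/79)*s(9/5 - 8/4, Q(2)) = (498 + 1/79)*22 = (39343/79)*22 = 865546/79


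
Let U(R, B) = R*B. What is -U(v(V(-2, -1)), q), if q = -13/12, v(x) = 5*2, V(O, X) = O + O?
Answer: 65/6 ≈ 10.833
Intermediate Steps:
V(O, X) = 2*O
v(x) = 10
q = -13/12 (q = -13*1/12 = -13/12 ≈ -1.0833)
U(R, B) = B*R
-U(v(V(-2, -1)), q) = -(-13)*10/12 = -1*(-65/6) = 65/6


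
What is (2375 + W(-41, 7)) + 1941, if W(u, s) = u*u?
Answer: 5997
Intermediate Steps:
W(u, s) = u**2
(2375 + W(-41, 7)) + 1941 = (2375 + (-41)**2) + 1941 = (2375 + 1681) + 1941 = 4056 + 1941 = 5997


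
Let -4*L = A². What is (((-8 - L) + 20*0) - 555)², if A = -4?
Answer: 312481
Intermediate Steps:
L = -4 (L = -¼*(-4)² = -¼*16 = -4)
(((-8 - L) + 20*0) - 555)² = (((-8 - 1*(-4)) + 20*0) - 555)² = (((-8 + 4) + 0) - 555)² = ((-4 + 0) - 555)² = (-4 - 555)² = (-559)² = 312481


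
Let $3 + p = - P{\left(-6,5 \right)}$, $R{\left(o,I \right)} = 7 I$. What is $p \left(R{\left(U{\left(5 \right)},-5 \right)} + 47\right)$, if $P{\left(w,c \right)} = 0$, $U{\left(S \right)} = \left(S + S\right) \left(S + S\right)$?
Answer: $-36$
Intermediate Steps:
$U{\left(S \right)} = 4 S^{2}$ ($U{\left(S \right)} = 2 S 2 S = 4 S^{2}$)
$p = -3$ ($p = -3 - 0 = -3 + 0 = -3$)
$p \left(R{\left(U{\left(5 \right)},-5 \right)} + 47\right) = - 3 \left(7 \left(-5\right) + 47\right) = - 3 \left(-35 + 47\right) = \left(-3\right) 12 = -36$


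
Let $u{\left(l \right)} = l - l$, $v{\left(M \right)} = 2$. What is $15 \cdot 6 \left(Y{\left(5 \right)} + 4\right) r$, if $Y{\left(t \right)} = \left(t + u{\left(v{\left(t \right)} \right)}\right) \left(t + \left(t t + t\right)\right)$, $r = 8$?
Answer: $128880$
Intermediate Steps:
$u{\left(l \right)} = 0$
$Y{\left(t \right)} = t \left(t^{2} + 2 t\right)$ ($Y{\left(t \right)} = \left(t + 0\right) \left(t + \left(t t + t\right)\right) = t \left(t + \left(t^{2} + t\right)\right) = t \left(t + \left(t + t^{2}\right)\right) = t \left(t^{2} + 2 t\right)$)
$15 \cdot 6 \left(Y{\left(5 \right)} + 4\right) r = 15 \cdot 6 \left(5^{2} \left(2 + 5\right) + 4\right) 8 = 15 \cdot 6 \left(25 \cdot 7 + 4\right) 8 = 15 \cdot 6 \left(175 + 4\right) 8 = 15 \cdot 6 \cdot 179 \cdot 8 = 15 \cdot 1074 \cdot 8 = 16110 \cdot 8 = 128880$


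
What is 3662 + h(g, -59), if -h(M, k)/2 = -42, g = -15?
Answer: 3746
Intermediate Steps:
h(M, k) = 84 (h(M, k) = -2*(-42) = 84)
3662 + h(g, -59) = 3662 + 84 = 3746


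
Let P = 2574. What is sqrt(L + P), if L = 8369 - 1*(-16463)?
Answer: sqrt(27406) ≈ 165.55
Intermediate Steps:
L = 24832 (L = 8369 + 16463 = 24832)
sqrt(L + P) = sqrt(24832 + 2574) = sqrt(27406)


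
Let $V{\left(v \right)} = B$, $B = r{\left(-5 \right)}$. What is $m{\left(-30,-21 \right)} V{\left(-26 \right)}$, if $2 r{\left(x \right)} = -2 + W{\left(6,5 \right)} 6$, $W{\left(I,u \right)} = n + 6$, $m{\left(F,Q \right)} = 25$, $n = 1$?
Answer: $500$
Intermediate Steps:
$W{\left(I,u \right)} = 7$ ($W{\left(I,u \right)} = 1 + 6 = 7$)
$r{\left(x \right)} = 20$ ($r{\left(x \right)} = \frac{-2 + 7 \cdot 6}{2} = \frac{-2 + 42}{2} = \frac{1}{2} \cdot 40 = 20$)
$B = 20$
$V{\left(v \right)} = 20$
$m{\left(-30,-21 \right)} V{\left(-26 \right)} = 25 \cdot 20 = 500$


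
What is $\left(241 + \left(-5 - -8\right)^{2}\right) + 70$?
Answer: $320$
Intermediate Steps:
$\left(241 + \left(-5 - -8\right)^{2}\right) + 70 = \left(241 + \left(-5 + 8\right)^{2}\right) + 70 = \left(241 + 3^{2}\right) + 70 = \left(241 + 9\right) + 70 = 250 + 70 = 320$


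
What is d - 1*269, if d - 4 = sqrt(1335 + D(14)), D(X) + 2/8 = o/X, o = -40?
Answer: -265 + sqrt(261051)/14 ≈ -228.50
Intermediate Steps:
D(X) = -1/4 - 40/X
d = 4 + sqrt(261051)/14 (d = 4 + sqrt(1335 + (1/4)*(-160 - 1*14)/14) = 4 + sqrt(1335 + (1/4)*(1/14)*(-160 - 14)) = 4 + sqrt(1335 + (1/4)*(1/14)*(-174)) = 4 + sqrt(1335 - 87/28) = 4 + sqrt(37293/28) = 4 + sqrt(261051)/14 ≈ 40.495)
d - 1*269 = (4 + sqrt(261051)/14) - 1*269 = (4 + sqrt(261051)/14) - 269 = -265 + sqrt(261051)/14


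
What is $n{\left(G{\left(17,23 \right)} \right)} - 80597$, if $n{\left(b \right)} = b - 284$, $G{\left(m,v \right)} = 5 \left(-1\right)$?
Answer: $-80886$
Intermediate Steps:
$G{\left(m,v \right)} = -5$
$n{\left(b \right)} = -284 + b$
$n{\left(G{\left(17,23 \right)} \right)} - 80597 = \left(-284 - 5\right) - 80597 = -289 - 80597 = -80886$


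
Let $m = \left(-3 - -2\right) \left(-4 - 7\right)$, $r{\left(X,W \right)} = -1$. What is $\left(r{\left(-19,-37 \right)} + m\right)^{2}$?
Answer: $100$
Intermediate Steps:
$m = 11$ ($m = \left(-3 + 2\right) \left(-11\right) = \left(-1\right) \left(-11\right) = 11$)
$\left(r{\left(-19,-37 \right)} + m\right)^{2} = \left(-1 + 11\right)^{2} = 10^{2} = 100$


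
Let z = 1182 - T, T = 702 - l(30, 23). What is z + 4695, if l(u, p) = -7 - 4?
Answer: 5164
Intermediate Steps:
l(u, p) = -11
T = 713 (T = 702 - 1*(-11) = 702 + 11 = 713)
z = 469 (z = 1182 - 1*713 = 1182 - 713 = 469)
z + 4695 = 469 + 4695 = 5164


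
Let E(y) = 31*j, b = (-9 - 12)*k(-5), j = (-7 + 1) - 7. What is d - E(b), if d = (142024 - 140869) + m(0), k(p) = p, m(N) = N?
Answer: 1558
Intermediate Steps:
d = 1155 (d = (142024 - 140869) + 0 = 1155 + 0 = 1155)
j = -13 (j = -6 - 7 = -13)
b = 105 (b = (-9 - 12)*(-5) = -21*(-5) = 105)
E(y) = -403 (E(y) = 31*(-13) = -403)
d - E(b) = 1155 - 1*(-403) = 1155 + 403 = 1558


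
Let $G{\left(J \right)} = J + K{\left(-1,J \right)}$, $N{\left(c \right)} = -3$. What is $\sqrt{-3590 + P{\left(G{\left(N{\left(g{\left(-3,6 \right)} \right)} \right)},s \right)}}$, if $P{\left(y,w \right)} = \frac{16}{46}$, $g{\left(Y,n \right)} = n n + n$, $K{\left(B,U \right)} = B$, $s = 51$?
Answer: $\frac{i \sqrt{1898926}}{23} \approx 59.914 i$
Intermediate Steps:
$g{\left(Y,n \right)} = n + n^{2}$ ($g{\left(Y,n \right)} = n^{2} + n = n + n^{2}$)
$G{\left(J \right)} = -1 + J$ ($G{\left(J \right)} = J - 1 = -1 + J$)
$P{\left(y,w \right)} = \frac{8}{23}$ ($P{\left(y,w \right)} = 16 \cdot \frac{1}{46} = \frac{8}{23}$)
$\sqrt{-3590 + P{\left(G{\left(N{\left(g{\left(-3,6 \right)} \right)} \right)},s \right)}} = \sqrt{-3590 + \frac{8}{23}} = \sqrt{- \frac{82562}{23}} = \frac{i \sqrt{1898926}}{23}$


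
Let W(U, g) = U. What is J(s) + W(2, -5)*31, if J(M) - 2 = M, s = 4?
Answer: 68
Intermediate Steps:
J(M) = 2 + M
J(s) + W(2, -5)*31 = (2 + 4) + 2*31 = 6 + 62 = 68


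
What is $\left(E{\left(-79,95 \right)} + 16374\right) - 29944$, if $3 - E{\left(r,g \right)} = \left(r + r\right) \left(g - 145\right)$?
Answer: $-21467$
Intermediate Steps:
$E{\left(r,g \right)} = 3 - 2 r \left(-145 + g\right)$ ($E{\left(r,g \right)} = 3 - \left(r + r\right) \left(g - 145\right) = 3 - 2 r \left(-145 + g\right)$)
$\left(E{\left(-79,95 \right)} + 16374\right) - 29944 = \left(\left(3 + 290 \left(-79\right) - 190 \left(-79\right)\right) + 16374\right) - 29944 = \left(\left(3 - 22910 + 15010\right) + 16374\right) - 29944 = \left(-7897 + 16374\right) - 29944 = 8477 - 29944 = -21467$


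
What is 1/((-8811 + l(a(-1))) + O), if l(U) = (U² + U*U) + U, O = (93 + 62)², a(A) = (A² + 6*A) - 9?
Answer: 1/15592 ≈ 6.4135e-5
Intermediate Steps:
a(A) = -9 + A² + 6*A
O = 24025 (O = 155² = 24025)
l(U) = U + 2*U² (l(U) = (U² + U²) + U = 2*U² + U = U + 2*U²)
1/((-8811 + l(a(-1))) + O) = 1/((-8811 + (-9 + (-1)² + 6*(-1))*(1 + 2*(-9 + (-1)² + 6*(-1)))) + 24025) = 1/((-8811 + (-9 + 1 - 6)*(1 + 2*(-9 + 1 - 6))) + 24025) = 1/((-8811 - 14*(1 + 2*(-14))) + 24025) = 1/((-8811 - 14*(1 - 28)) + 24025) = 1/((-8811 - 14*(-27)) + 24025) = 1/((-8811 + 378) + 24025) = 1/(-8433 + 24025) = 1/15592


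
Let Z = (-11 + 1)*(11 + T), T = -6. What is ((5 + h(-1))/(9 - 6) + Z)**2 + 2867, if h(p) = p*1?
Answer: 47119/9 ≈ 5235.4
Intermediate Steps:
h(p) = p
Z = -50 (Z = (-11 + 1)*(11 - 6) = -10*5 = -50)
((5 + h(-1))/(9 - 6) + Z)**2 + 2867 = ((5 - 1)/(9 - 6) - 50)**2 + 2867 = (4/3 - 50)**2 + 2867 = (-146/3)**2 + 2867 = 21316/9 + 2867 = 47119/9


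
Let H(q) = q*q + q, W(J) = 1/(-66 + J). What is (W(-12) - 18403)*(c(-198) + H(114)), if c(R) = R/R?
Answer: -18819988285/78 ≈ -2.4128e+8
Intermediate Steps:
H(q) = q + q**2 (H(q) = q**2 + q = q + q**2)
c(R) = 1
(W(-12) - 18403)*(c(-198) + H(114)) = (1/(-66 - 12) - 18403)*(1 + 114*(1 + 114)) = (1/(-78) - 18403)*(1 + 114*115) = (-1/78 - 18403)*(1 + 13110) = -1435435/78*13111 = -18819988285/78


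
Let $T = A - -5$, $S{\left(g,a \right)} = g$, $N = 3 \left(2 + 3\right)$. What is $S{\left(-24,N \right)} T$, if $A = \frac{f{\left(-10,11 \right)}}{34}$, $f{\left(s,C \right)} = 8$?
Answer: $- \frac{2136}{17} \approx -125.65$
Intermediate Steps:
$N = 15$ ($N = 3 \cdot 5 = 15$)
$A = \frac{4}{17}$ ($A = \frac{8}{34} = 8 \cdot \frac{1}{34} = \frac{4}{17} \approx 0.23529$)
$T = \frac{89}{17}$ ($T = \frac{4}{17} - -5 = \frac{4}{17} + 5 = \frac{89}{17} \approx 5.2353$)
$S{\left(-24,N \right)} T = \left(-24\right) \frac{89}{17} = - \frac{2136}{17}$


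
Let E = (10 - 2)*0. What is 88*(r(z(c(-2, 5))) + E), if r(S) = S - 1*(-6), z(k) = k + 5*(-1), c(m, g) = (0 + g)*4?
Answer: 1848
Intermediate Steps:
c(m, g) = 4*g (c(m, g) = g*4 = 4*g)
z(k) = -5 + k (z(k) = k - 5 = -5 + k)
r(S) = 6 + S (r(S) = S + 6 = 6 + S)
E = 0 (E = 8*0 = 0)
88*(r(z(c(-2, 5))) + E) = 88*((6 + (-5 + 4*5)) + 0) = 88*((6 + (-5 + 20)) + 0) = 88*((6 + 15) + 0) = 88*(21 + 0) = 88*21 = 1848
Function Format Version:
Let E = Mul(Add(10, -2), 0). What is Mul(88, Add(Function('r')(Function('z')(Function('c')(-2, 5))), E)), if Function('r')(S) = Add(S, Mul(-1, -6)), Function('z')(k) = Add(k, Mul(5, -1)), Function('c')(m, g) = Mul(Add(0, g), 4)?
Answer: 1848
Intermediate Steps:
Function('c')(m, g) = Mul(4, g) (Function('c')(m, g) = Mul(g, 4) = Mul(4, g))
Function('z')(k) = Add(-5, k) (Function('z')(k) = Add(k, -5) = Add(-5, k))
Function('r')(S) = Add(6, S) (Function('r')(S) = Add(S, 6) = Add(6, S))
E = 0 (E = Mul(8, 0) = 0)
Mul(88, Add(Function('r')(Function('z')(Function('c')(-2, 5))), E)) = Mul(88, Add(Add(6, Add(-5, Mul(4, 5))), 0)) = Mul(88, Add(Add(6, Add(-5, 20)), 0)) = Mul(88, Add(Add(6, 15), 0)) = Mul(88, Add(21, 0)) = Mul(88, 21) = 1848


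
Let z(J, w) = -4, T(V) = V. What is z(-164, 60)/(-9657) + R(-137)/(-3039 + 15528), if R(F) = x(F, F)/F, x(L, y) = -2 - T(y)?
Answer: 1846759/5507686467 ≈ 0.00033531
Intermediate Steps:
x(L, y) = -2 - y
R(F) = (-2 - F)/F
z(-164, 60)/(-9657) + R(-137)/(-3039 + 15528) = -4/(-9657) + ((-2 - 1*(-137))/(-137))/(-3039 + 15528) = -4*(-1/9657) - (-2 + 137)/137/12489 = 4/9657 - 1/137*135*(1/12489) = 4/9657 - 135/137*1/12489 = 4/9657 - 45/570331 = 1846759/5507686467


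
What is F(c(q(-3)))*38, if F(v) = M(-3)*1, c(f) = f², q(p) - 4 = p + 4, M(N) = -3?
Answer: -114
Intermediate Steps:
q(p) = 8 + p (q(p) = 4 + (p + 4) = 4 + (4 + p) = 8 + p)
F(v) = -3 (F(v) = -3*1 = -3)
F(c(q(-3)))*38 = -3*38 = -114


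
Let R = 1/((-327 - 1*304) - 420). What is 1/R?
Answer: -1051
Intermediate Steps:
R = -1/1051 (R = 1/((-327 - 304) - 420) = 1/(-631 - 420) = 1/(-1051) = -1/1051 ≈ -0.00095147)
1/R = 1/(-1/1051) = -1051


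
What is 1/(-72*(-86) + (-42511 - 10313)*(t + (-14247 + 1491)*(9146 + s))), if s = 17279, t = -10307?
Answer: 1/17806315758360 ≈ 5.6160e-14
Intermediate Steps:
1/(-72*(-86) + (-42511 - 10313)*(t + (-14247 + 1491)*(9146 + s))) = 1/(-72*(-86) + (-42511 - 10313)*(-10307 + (-14247 + 1491)*(9146 + 17279))) = 1/(6192 - 52824*(-10307 - 12756*26425)) = 1/(6192 - 52824*(-10307 - 337077300)) = 1/(6192 - 52824*(-337087607)) = 1/(6192 + 17806315752168) = 1/17806315758360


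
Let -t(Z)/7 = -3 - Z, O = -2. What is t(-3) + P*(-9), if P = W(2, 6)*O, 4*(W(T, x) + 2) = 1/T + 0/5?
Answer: -135/4 ≈ -33.750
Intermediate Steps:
W(T, x) = -2 + 1/(4*T) (W(T, x) = -2 + (1/T + 0/5)/4 = -2 + (1/T + 0*(⅕))/4 = -2 + (1/T + 0)/4 = -2 + 1/(4*T))
P = 15/4 (P = (-2 + (¼)/2)*(-2) = (-2 + (¼)*(½))*(-2) = (-2 + ⅛)*(-2) = -15/8*(-2) = 15/4 ≈ 3.7500)
t(Z) = 21 + 7*Z (t(Z) = -7*(-3 - Z) = 21 + 7*Z)
t(-3) + P*(-9) = (21 + 7*(-3)) + (15/4)*(-9) = (21 - 21) - 135/4 = 0 - 135/4 = -135/4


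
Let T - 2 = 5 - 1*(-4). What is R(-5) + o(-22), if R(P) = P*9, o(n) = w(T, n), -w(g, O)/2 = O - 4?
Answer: 7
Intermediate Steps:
T = 11 (T = 2 + (5 - 1*(-4)) = 2 + (5 + 4) = 2 + 9 = 11)
w(g, O) = 8 - 2*O (w(g, O) = -2*(O - 4) = -2*(-4 + O) = 8 - 2*O)
o(n) = 8 - 2*n
R(P) = 9*P
R(-5) + o(-22) = 9*(-5) + (8 - 2*(-22)) = -45 + (8 + 44) = -45 + 52 = 7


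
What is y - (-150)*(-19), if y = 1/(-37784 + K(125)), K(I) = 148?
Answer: -107262601/37636 ≈ -2850.0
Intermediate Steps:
y = -1/37636 (y = 1/(-37784 + 148) = 1/(-37636) = -1/37636 ≈ -2.6570e-5)
y - (-150)*(-19) = -1/37636 - (-150)*(-19) = -1/37636 - 1*2850 = -1/37636 - 2850 = -107262601/37636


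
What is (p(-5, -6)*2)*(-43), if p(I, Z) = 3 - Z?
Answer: -774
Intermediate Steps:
(p(-5, -6)*2)*(-43) = ((3 - 1*(-6))*2)*(-43) = ((3 + 6)*2)*(-43) = (9*2)*(-43) = 18*(-43) = -774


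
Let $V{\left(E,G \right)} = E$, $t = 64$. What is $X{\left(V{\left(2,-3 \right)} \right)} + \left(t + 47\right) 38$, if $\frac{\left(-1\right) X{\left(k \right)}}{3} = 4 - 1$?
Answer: $4209$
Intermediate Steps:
$X{\left(k \right)} = -9$ ($X{\left(k \right)} = - 3 \left(4 - 1\right) = \left(-3\right) 3 = -9$)
$X{\left(V{\left(2,-3 \right)} \right)} + \left(t + 47\right) 38 = -9 + \left(64 + 47\right) 38 = -9 + 111 \cdot 38 = -9 + 4218 = 4209$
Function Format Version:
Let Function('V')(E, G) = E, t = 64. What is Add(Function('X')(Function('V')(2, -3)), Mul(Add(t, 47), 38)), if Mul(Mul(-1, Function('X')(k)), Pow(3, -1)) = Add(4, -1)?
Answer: 4209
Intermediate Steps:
Function('X')(k) = -9 (Function('X')(k) = Mul(-3, Add(4, -1)) = Mul(-3, 3) = -9)
Add(Function('X')(Function('V')(2, -3)), Mul(Add(t, 47), 38)) = Add(-9, Mul(Add(64, 47), 38)) = Add(-9, Mul(111, 38)) = Add(-9, 4218) = 4209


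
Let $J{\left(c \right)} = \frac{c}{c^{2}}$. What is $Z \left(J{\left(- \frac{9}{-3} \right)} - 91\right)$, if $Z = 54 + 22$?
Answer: $- \frac{20672}{3} \approx -6890.7$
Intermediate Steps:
$J{\left(c \right)} = \frac{1}{c}$ ($J{\left(c \right)} = \frac{c}{c^{2}} = \frac{1}{c}$)
$Z = 76$
$Z \left(J{\left(- \frac{9}{-3} \right)} - 91\right) = 76 \left(\frac{1}{\left(-9\right) \frac{1}{-3}} - 91\right) = 76 \left(\frac{1}{\left(-9\right) \left(- \frac{1}{3}\right)} - 91\right) = 76 \left(\frac{1}{3} - 91\right) = 76 \left(- \frac{272}{3}\right) = - \frac{20672}{3}$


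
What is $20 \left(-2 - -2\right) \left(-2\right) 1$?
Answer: $0$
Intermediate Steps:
$20 \left(-2 - -2\right) \left(-2\right) 1 = 20 \left(-2 + 2\right) \left(-2\right) 1 = 20 \cdot 0 \left(-2\right) 1 = 20 \cdot 0 \cdot 1 = 20 \cdot 0 = 0$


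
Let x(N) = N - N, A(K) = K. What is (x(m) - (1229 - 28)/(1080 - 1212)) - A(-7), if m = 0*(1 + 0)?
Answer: 2125/132 ≈ 16.098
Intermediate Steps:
m = 0 (m = 0*1 = 0)
x(N) = 0
(x(m) - (1229 - 28)/(1080 - 1212)) - A(-7) = (0 - (1229 - 28)/(1080 - 1212)) - 1*(-7) = (0 - 1201/(-132)) + 7 = (0 - 1201*(-1)/132) + 7 = (0 - 1*(-1201/132)) + 7 = (0 + 1201/132) + 7 = 1201/132 + 7 = 2125/132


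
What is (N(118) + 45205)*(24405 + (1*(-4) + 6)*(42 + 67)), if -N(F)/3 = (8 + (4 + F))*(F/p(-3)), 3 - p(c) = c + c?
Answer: 2961531325/3 ≈ 9.8718e+8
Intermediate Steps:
p(c) = 3 - 2*c (p(c) = 3 - (c + c) = 3 - 2*c)
N(F) = -F*(12 + F)/3 (N(F) = -3*(8 + (4 + F))*F/(3 - 2*(-3)) = -3*(12 + F)*F/(3 + 6) = -3*(12 + F)*F/9 = -F*(12 + F)/3)
(N(118) + 45205)*(24405 + (1*(-4) + 6)*(42 + 67)) = (-⅓*118*(12 + 118) + 45205)*(24405 + (1*(-4) + 6)*(42 + 67)) = (-⅓*118*130 + 45205)*(24405 + (-4 + 6)*109) = (-15340/3 + 45205)*(24405 + 2*109) = 120275*(24405 + 218)/3 = (120275/3)*24623 = 2961531325/3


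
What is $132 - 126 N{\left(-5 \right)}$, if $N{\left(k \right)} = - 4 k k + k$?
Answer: $13362$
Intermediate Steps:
$N{\left(k \right)} = k - 4 k^{2}$ ($N{\left(k \right)} = - 4 k^{2} + k = k - 4 k^{2}$)
$132 - 126 N{\left(-5 \right)} = 132 - 126 \left(- 5 \left(1 - -20\right)\right) = 132 - 126 \left(- 5 \left(1 + 20\right)\right) = 132 - 126 \left(\left(-5\right) 21\right) = 132 - -13230 = 132 + 13230 = 13362$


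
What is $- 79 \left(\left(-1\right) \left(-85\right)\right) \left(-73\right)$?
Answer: $490195$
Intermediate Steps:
$- 79 \left(\left(-1\right) \left(-85\right)\right) \left(-73\right) = \left(-79\right) 85 \left(-73\right) = \left(-6715\right) \left(-73\right) = 490195$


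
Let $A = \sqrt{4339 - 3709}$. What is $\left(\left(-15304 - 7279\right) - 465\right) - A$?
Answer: $-23048 - 3 \sqrt{70} \approx -23073.0$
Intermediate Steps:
$A = 3 \sqrt{70}$ ($A = \sqrt{4339 - 3709} = \sqrt{630} = 3 \sqrt{70} \approx 25.1$)
$\left(\left(-15304 - 7279\right) - 465\right) - A = \left(\left(-15304 - 7279\right) - 465\right) - 3 \sqrt{70} = \left(-22583 - 465\right) - 3 \sqrt{70} = -23048 - 3 \sqrt{70}$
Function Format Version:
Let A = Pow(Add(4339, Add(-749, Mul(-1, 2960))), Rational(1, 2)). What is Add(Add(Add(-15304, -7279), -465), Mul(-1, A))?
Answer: Add(-23048, Mul(-3, Pow(70, Rational(1, 2)))) ≈ -23073.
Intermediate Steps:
A = Mul(3, Pow(70, Rational(1, 2))) (A = Pow(Add(4339, Add(-749, -2960)), Rational(1, 2)) = Pow(Add(4339, -3709), Rational(1, 2)) = Pow(630, Rational(1, 2)) = Mul(3, Pow(70, Rational(1, 2))) ≈ 25.100)
Add(Add(Add(-15304, -7279), -465), Mul(-1, A)) = Add(Add(Add(-15304, -7279), -465), Mul(-1, Mul(3, Pow(70, Rational(1, 2))))) = Add(Add(-22583, -465), Mul(-3, Pow(70, Rational(1, 2)))) = Add(-23048, Mul(-3, Pow(70, Rational(1, 2))))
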